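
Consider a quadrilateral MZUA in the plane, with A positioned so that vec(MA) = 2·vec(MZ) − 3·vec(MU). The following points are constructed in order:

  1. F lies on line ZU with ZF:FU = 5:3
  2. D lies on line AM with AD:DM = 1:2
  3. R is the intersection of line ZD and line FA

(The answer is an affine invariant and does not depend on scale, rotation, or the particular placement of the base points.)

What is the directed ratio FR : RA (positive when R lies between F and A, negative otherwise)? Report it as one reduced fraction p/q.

FR:RA = 25/24

Set M = (0, 0), Z = (1, 0), U = (0, 1), A = (2, -3); any affine frame gives the same invariant.
1. F lies on line ZU with ZF:FU = 5:3 ⇒ F = (3/8, 5/8)
2. D lies on line AM with AD:DM = 1:2 ⇒ D = (4/3, -2)
3. R is the intersection of line ZD and line FA ⇒ R = (59/49, -60/49)
R = F + t·(A−F) with t = 25/49, so FR:RA = t:(1−t) = 25/49:24/49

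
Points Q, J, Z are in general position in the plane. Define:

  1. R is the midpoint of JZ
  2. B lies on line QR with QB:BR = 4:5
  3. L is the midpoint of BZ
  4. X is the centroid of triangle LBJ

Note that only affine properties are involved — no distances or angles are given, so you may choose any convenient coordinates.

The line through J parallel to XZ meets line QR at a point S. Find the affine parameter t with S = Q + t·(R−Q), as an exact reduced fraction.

t = 26/21

Set Q = (0, 0), J = (1, 0), Z = (0, 1); any affine frame gives the same invariant.
1. R is the midpoint of JZ ⇒ R = (1/2, 1/2)
2. B lies on line QR with QB:BR = 4:5 ⇒ B = (2/9, 2/9)
3. L is the midpoint of BZ ⇒ L = (1/9, 11/18)
4. X is the centroid of triangle LBJ ⇒ X = (4/9, 5/18)
through J parallel to XZ: direction (-4/9, 13/18); meets QR at S = (13/21, 13/21)
S = Q + t·(R−Q) with t = 26/21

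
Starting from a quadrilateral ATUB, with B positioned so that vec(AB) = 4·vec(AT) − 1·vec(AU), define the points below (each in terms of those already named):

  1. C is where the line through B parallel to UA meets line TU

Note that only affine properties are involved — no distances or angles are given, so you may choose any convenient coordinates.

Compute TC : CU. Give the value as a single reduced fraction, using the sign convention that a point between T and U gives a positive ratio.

Assign A = (0, 0), T = (1, 0), U = (0, 1), B = (4, -1) — the answer is frame-independent, so this choice is without loss of generality.
1. C is where the line through B parallel to UA meets line TU ⇒ C = (4, -3)
C = T + t·(U−T) with t = -3, so TC:CU = t:(1−t) = -3:4

TC:CU = -3/4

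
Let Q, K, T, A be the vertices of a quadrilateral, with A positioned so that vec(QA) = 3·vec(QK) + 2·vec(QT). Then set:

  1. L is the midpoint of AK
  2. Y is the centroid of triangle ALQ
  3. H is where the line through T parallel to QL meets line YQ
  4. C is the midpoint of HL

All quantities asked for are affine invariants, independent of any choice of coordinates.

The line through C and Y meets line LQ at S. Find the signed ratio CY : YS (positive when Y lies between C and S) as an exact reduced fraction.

Assign Q = (0, 0), K = (1, 0), T = (0, 1), A = (3, 2) — the answer is frame-independent, so this choice is without loss of generality.
1. L is the midpoint of AK ⇒ L = (2, 1)
2. Y is the centroid of triangle ALQ ⇒ Y = (5/3, 1)
3. H is where the line through T parallel to QL meets line YQ ⇒ H = (10, 6)
4. C is the midpoint of HL ⇒ C = (6, 7/2)
line CY meets LQ at S = (-1/2, -1/4)
Y = C + t·(S−C) with t = 2/3, so CY:YS = 2/3:1/3

CY:YS = 2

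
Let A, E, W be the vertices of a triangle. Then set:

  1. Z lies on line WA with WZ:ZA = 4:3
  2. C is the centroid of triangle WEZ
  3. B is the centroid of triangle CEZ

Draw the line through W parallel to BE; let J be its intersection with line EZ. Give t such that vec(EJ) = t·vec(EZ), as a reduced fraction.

t = -4

Assign A = (0, 0), E = (1, 0), W = (0, 1) — the answer is frame-independent, so this choice is without loss of generality.
1. Z lies on line WA with WZ:ZA = 4:3 ⇒ Z = (0, 3/7)
2. C is the centroid of triangle WEZ ⇒ C = (1/3, 10/21)
3. B is the centroid of triangle CEZ ⇒ B = (4/9, 19/63)
through W parallel to BE: direction (5/9, -19/63); meets EZ at J = (5, -12/7)
J = E + t·(Z−E) with t = -4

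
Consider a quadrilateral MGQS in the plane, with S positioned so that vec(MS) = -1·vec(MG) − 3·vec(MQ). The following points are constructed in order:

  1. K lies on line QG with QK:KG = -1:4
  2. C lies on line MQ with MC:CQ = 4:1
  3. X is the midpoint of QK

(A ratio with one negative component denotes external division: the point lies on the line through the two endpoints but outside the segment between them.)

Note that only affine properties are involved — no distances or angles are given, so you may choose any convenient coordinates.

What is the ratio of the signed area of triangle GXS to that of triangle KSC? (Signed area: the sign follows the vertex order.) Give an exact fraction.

Set M = (0, 0), G = (1, 0), Q = (0, 1), S = (-1, -3); any affine frame gives the same invariant.
1. K lies on line QG with QK:KG = -1:4 ⇒ K = (-1/3, 4/3)
2. C lies on line MQ with MC:CQ = 4:1 ⇒ C = (0, 4/5)
3. X is the midpoint of QK ⇒ X = (-1/6, 7/6)
2·[GXS] = 35/6, 2·[KSC] = 9/5
[GXS]:[KSC] = 35/6:9/5 = 175/54

[GXS]:[KSC] = 175/54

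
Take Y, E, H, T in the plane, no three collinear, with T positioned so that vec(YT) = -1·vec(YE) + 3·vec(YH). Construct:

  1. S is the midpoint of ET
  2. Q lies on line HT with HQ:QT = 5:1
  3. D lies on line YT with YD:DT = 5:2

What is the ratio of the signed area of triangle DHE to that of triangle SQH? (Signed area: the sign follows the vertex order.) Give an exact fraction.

[DHE]:[SQH] = 36/35

Set Y = (0, 0), E = (1, 0), H = (0, 1), T = (-1, 3); any affine frame gives the same invariant.
1. S is the midpoint of ET ⇒ S = (0, 3/2)
2. Q lies on line HT with HQ:QT = 5:1 ⇒ Q = (-5/6, 8/3)
3. D lies on line YT with YD:DT = 5:2 ⇒ D = (-5/7, 15/7)
2·[DHE] = 3/7, 2·[SQH] = 5/12
[DHE]:[SQH] = 3/7:5/12 = 36/35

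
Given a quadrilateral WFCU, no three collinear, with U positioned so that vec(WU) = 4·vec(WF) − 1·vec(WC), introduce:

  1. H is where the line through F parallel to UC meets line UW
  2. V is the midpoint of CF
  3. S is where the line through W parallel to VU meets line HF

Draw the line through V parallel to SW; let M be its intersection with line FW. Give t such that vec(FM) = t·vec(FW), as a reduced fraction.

Set W = (0, 0), F = (1, 0), C = (0, 1), U = (4, -1); any affine frame gives the same invariant.
1. H is where the line through F parallel to UC meets line UW ⇒ H = (2, -1/2)
2. V is the midpoint of CF ⇒ V = (1/2, 1/2)
3. S is where the line through W parallel to VU meets line HF ⇒ S = (7, -3)
through V parallel to SW: direction (-7, 3); meets FW at M = (5/3, 0)
M = F + t·(W−F) with t = -2/3

t = -2/3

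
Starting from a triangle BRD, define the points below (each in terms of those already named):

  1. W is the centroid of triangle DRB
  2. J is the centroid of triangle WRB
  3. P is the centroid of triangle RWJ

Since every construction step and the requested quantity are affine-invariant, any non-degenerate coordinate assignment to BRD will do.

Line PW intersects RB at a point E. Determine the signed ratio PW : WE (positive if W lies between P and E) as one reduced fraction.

Assign B = (0, 0), R = (1, 0), D = (0, 1) — the answer is frame-independent, so this choice is without loss of generality.
1. W is the centroid of triangle DRB ⇒ W = (1/3, 1/3)
2. J is the centroid of triangle WRB ⇒ J = (4/9, 1/9)
3. P is the centroid of triangle RWJ ⇒ P = (16/27, 4/27)
line PW meets RB at E = (4/5, 0)
W = P + t·(E−P) with t = -5/4, so PW:WE = -5/4:9/4

PW:WE = -5/9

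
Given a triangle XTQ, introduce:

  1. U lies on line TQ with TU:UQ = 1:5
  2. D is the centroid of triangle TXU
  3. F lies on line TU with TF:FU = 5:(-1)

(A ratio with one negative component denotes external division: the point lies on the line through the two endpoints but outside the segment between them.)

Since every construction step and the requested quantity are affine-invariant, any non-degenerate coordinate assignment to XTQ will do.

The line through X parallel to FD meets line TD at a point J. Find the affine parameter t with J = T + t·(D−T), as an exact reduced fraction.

Work in coordinates with X = (0, 0), T = (1, 0), Q = (0, 1).
1. U lies on line TQ with TU:UQ = 1:5 ⇒ U = (5/6, 1/6)
2. D is the centroid of triangle TXU ⇒ D = (11/18, 1/18)
3. F lies on line TU with TF:FU = 5:(-1) ⇒ F = (19/24, 5/24)
through X parallel to FD: direction (-13/72, -11/72); meets TD at J = (13/90, 11/90)
J = T + t·(D−T) with t = 11/5

t = 11/5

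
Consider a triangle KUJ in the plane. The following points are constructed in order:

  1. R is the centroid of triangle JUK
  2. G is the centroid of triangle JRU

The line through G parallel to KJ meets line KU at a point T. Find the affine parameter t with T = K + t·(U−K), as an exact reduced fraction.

Set K = (0, 0), U = (1, 0), J = (0, 1); any affine frame gives the same invariant.
1. R is the centroid of triangle JUK ⇒ R = (1/3, 1/3)
2. G is the centroid of triangle JRU ⇒ G = (4/9, 4/9)
through G parallel to KJ: direction (0, 1); meets KU at T = (4/9, 0)
T = K + t·(U−K) with t = 4/9

t = 4/9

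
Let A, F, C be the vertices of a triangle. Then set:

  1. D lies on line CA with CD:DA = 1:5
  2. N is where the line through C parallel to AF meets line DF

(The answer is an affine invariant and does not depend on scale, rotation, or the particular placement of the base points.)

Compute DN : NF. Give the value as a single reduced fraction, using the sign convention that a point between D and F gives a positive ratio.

DN:NF = -1/6

Assign A = (0, 0), F = (1, 0), C = (0, 1) — the answer is frame-independent, so this choice is without loss of generality.
1. D lies on line CA with CD:DA = 1:5 ⇒ D = (0, 5/6)
2. N is where the line through C parallel to AF meets line DF ⇒ N = (-1/5, 1)
N = D + t·(F−D) with t = -1/5, so DN:NF = t:(1−t) = -1/5:6/5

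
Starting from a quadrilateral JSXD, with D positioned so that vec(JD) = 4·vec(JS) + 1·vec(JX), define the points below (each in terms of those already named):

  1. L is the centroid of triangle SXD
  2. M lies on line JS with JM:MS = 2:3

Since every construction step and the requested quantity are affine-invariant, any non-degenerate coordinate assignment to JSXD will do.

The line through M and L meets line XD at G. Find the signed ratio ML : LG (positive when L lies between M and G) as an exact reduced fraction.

ML:LG = 2

Work in coordinates with J = (0, 0), S = (1, 0), X = (0, 1), D = (4, 1).
1. L is the centroid of triangle SXD ⇒ L = (5/3, 2/3)
2. M lies on line JS with JM:MS = 2:3 ⇒ M = (2/5, 0)
line ML meets XD at G = (23/10, 1)
L = M + t·(G−M) with t = 2/3, so ML:LG = 2/3:1/3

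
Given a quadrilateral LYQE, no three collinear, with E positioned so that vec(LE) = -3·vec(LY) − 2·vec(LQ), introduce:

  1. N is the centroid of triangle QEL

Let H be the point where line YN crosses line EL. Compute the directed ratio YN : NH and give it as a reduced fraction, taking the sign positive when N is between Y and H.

Set L = (0, 0), Y = (1, 0), Q = (0, 1), E = (-3, -2); any affine frame gives the same invariant.
1. N is the centroid of triangle QEL ⇒ N = (-1, -1/3)
line YN meets EL at H = (-1/3, -2/9)
N = Y + t·(H−Y) with t = 3/2, so YN:NH = 3/2:-1/2

YN:NH = -3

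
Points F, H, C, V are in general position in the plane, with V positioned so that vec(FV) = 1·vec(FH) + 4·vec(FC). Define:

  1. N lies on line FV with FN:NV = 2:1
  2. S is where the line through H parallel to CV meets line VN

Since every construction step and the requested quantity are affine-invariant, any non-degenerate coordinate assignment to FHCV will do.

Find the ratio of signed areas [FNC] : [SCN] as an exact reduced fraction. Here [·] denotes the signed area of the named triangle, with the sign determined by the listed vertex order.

[FNC]:[SCN] = -2/11

Set F = (0, 0), H = (1, 0), C = (0, 1), V = (1, 4); any affine frame gives the same invariant.
1. N lies on line FV with FN:NV = 2:1 ⇒ N = (2/3, 8/3)
2. S is where the line through H parallel to CV meets line VN ⇒ S = (-3, -12)
2·[FNC] = 2/3, 2·[SCN] = -11/3
[FNC]:[SCN] = 2/3:-11/3 = -2/11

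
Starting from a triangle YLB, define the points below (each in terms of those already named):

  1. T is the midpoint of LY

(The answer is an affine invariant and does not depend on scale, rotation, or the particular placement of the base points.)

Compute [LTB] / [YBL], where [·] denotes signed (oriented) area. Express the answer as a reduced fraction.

[LTB]:[YBL] = 1/2

Work in coordinates with Y = (0, 0), L = (1, 0), B = (0, 1).
1. T is the midpoint of LY ⇒ T = (1/2, 0)
2·[LTB] = -1/2, 2·[YBL] = -1
[LTB]:[YBL] = -1/2:-1 = 1/2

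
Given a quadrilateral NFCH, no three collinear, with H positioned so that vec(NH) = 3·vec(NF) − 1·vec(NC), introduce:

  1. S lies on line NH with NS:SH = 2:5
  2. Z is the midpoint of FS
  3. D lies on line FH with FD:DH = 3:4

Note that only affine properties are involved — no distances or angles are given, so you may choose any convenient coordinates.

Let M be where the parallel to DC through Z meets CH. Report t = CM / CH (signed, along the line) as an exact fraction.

Choose coordinates N = (0, 0), F = (1, 0), C = (0, 1), H = (3, -1).
1. S lies on line NH with NS:SH = 2:5 ⇒ S = (6/7, -2/7)
2. Z is the midpoint of FS ⇒ Z = (13/14, -1/7)
3. D lies on line FH with FD:DH = 3:4 ⇒ D = (13/7, -3/7)
through Z parallel to DC: direction (-13/7, 10/7); meets CH at M = (-117/28, 53/14)
M = C + t·(H−C) with t = -39/28

t = -39/28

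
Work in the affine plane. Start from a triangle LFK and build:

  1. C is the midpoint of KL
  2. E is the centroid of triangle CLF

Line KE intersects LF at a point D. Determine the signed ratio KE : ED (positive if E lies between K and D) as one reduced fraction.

KE:ED = 5

Work in coordinates with L = (0, 0), F = (1, 0), K = (0, 1).
1. C is the midpoint of KL ⇒ C = (0, 1/2)
2. E is the centroid of triangle CLF ⇒ E = (1/3, 1/6)
line KE meets LF at D = (2/5, 0)
E = K + t·(D−K) with t = 5/6, so KE:ED = 5/6:1/6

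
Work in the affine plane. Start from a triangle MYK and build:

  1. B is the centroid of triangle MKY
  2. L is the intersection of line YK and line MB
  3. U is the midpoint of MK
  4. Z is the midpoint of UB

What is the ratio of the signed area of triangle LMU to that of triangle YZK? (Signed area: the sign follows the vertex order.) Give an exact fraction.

[LMU]:[YZK] = 3/5

Assign M = (0, 0), Y = (1, 0), K = (0, 1) — the answer is frame-independent, so this choice is without loss of generality.
1. B is the centroid of triangle MKY ⇒ B = (1/3, 1/3)
2. L is the intersection of line YK and line MB ⇒ L = (1/2, 1/2)
3. U is the midpoint of MK ⇒ U = (0, 1/2)
4. Z is the midpoint of UB ⇒ Z = (1/6, 5/12)
2·[LMU] = -1/4, 2·[YZK] = -5/12
[LMU]:[YZK] = -1/4:-5/12 = 3/5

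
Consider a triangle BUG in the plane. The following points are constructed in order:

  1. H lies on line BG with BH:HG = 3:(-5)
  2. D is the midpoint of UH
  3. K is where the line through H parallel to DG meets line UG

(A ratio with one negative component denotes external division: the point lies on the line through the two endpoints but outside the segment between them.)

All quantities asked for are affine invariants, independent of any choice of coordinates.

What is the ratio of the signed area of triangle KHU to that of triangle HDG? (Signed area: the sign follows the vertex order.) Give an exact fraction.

Choose coordinates B = (0, 0), U = (1, 0), G = (0, 1).
1. H lies on line BG with BH:HG = 3:(-5) ⇒ H = (0, -3/2)
2. D is the midpoint of UH ⇒ D = (1/2, -3/4)
3. K is where the line through H parallel to DG meets line UG ⇒ K = (-1, 2)
2·[KHU] = 5, 2·[HDG] = 5/4
[KHU]:[HDG] = 5:5/4 = 4

[KHU]:[HDG] = 4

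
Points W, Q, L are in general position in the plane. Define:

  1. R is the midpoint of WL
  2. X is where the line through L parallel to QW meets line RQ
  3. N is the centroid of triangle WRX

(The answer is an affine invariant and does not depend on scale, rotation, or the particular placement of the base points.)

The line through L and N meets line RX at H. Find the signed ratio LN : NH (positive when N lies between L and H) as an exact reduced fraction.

LN:NH = -4

Assign W = (0, 0), Q = (1, 0), L = (0, 1) — the answer is frame-independent, so this choice is without loss of generality.
1. R is the midpoint of WL ⇒ R = (0, 1/2)
2. X is where the line through L parallel to QW meets line RQ ⇒ X = (-1, 1)
3. N is the centroid of triangle WRX ⇒ N = (-1/3, 1/2)
line LN meets RX at H = (-1/4, 5/8)
N = L + t·(H−L) with t = 4/3, so LN:NH = 4/3:-1/3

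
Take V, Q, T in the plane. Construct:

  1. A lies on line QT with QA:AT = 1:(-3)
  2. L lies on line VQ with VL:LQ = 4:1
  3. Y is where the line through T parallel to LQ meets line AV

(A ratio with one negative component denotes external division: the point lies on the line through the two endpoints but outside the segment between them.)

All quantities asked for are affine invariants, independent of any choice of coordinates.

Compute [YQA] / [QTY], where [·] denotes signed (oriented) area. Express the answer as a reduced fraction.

Work in coordinates with V = (0, 0), Q = (1, 0), T = (0, 1).
1. A lies on line QT with QA:AT = 1:(-3) ⇒ A = (3/2, -1/2)
2. L lies on line VQ with VL:LQ = 4:1 ⇒ L = (4/5, 0)
3. Y is where the line through T parallel to LQ meets line AV ⇒ Y = (-3, 1)
2·[YQA] = -3/2, 2·[QTY] = 3
[YQA]:[QTY] = -3/2:3 = -1/2

[YQA]:[QTY] = -1/2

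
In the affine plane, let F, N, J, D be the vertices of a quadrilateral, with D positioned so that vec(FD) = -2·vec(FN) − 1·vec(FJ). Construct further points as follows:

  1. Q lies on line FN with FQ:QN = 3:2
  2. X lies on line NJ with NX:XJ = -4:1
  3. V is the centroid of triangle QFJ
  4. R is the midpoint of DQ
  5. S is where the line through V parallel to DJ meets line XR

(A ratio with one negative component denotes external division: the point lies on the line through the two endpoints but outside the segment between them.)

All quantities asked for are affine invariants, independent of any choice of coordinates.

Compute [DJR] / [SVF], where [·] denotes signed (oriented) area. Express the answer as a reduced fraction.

[DJR]:[SVF] = 144/11

Assign F = (0, 0), N = (1, 0), J = (0, 1), D = (-2, -1) — the answer is frame-independent, so this choice is without loss of generality.
1. Q lies on line FN with FQ:QN = 3:2 ⇒ Q = (3/5, 0)
2. X lies on line NJ with NX:XJ = -4:1 ⇒ X = (-1/3, 4/3)
3. V is the centroid of triangle QFJ ⇒ V = (1/5, 1/3)
4. R is the midpoint of DQ ⇒ R = (-7/10, -1/2)
5. S is where the line through V parallel to DJ meets line XR ⇒ S = (-43/60, -7/12)
2·[DJR] = -8/5, 2·[SVF] = -11/90
[DJR]:[SVF] = -8/5:-11/90 = 144/11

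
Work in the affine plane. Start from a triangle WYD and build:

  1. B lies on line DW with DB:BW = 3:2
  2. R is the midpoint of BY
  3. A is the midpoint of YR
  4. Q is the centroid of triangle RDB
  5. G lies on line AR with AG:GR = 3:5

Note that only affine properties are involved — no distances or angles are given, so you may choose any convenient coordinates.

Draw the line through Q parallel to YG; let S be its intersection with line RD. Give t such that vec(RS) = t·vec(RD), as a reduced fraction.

Work in coordinates with W = (0, 0), Y = (1, 0), D = (0, 1).
1. B lies on line DW with DB:BW = 3:2 ⇒ B = (0, 2/5)
2. R is the midpoint of BY ⇒ R = (1/2, 1/5)
3. A is the midpoint of YR ⇒ A = (3/4, 1/10)
4. Q is the centroid of triangle RDB ⇒ Q = (1/6, 8/15)
5. G lies on line AR with AG:GR = 3:5 ⇒ G = (21/32, 11/80)
through Q parallel to YG: direction (-11/32, 11/80); meets RD at S = (1/3, 7/15)
S = R + t·(D−R) with t = 1/3

t = 1/3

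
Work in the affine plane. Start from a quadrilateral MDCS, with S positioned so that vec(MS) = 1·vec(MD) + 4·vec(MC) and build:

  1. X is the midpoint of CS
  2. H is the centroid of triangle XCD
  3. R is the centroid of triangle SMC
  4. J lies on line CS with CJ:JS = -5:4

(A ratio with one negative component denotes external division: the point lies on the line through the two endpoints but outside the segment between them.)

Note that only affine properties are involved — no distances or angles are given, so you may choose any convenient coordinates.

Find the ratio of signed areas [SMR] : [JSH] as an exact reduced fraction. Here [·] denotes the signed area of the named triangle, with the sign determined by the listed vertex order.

[SMR]:[JSH] = -1/16

Assign M = (0, 0), D = (1, 0), C = (0, 1), S = (1, 4) — the answer is frame-independent, so this choice is without loss of generality.
1. X is the midpoint of CS ⇒ X = (1/2, 5/2)
2. H is the centroid of triangle XCD ⇒ H = (1/2, 7/6)
3. R is the centroid of triangle SMC ⇒ R = (1/3, 5/3)
4. J lies on line CS with CJ:JS = -5:4 ⇒ J = (5, 16)
2·[SMR] = -1/3, 2·[JSH] = 16/3
[SMR]:[JSH] = -1/3:16/3 = -1/16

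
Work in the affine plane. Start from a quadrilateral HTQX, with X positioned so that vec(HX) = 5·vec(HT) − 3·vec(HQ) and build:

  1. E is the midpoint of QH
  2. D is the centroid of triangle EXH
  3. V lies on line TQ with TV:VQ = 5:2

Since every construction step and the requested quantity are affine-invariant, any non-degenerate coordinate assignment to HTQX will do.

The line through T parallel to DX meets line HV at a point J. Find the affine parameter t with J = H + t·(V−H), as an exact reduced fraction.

t = 13/18

Choose coordinates H = (0, 0), T = (1, 0), Q = (0, 1), X = (5, -3).
1. E is the midpoint of QH ⇒ E = (0, 1/2)
2. D is the centroid of triangle EXH ⇒ D = (5/3, -5/6)
3. V lies on line TQ with TV:VQ = 5:2 ⇒ V = (2/7, 5/7)
through T parallel to DX: direction (10/3, -13/6); meets HV at J = (13/63, 65/126)
J = H + t·(V−H) with t = 13/18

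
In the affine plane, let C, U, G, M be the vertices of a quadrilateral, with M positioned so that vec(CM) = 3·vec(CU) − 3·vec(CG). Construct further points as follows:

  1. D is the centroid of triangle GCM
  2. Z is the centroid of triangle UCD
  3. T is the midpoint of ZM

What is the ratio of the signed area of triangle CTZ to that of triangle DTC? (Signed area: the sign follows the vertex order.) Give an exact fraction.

Choose coordinates C = (0, 0), U = (1, 0), G = (0, 1), M = (3, -3).
1. D is the centroid of triangle GCM ⇒ D = (1, -2/3)
2. Z is the centroid of triangle UCD ⇒ Z = (2/3, -2/9)
3. T is the midpoint of ZM ⇒ T = (11/6, -29/18)
2·[CTZ] = 2/3, 2·[DTC] = -7/18
[CTZ]:[DTC] = 2/3:-7/18 = -12/7

[CTZ]:[DTC] = -12/7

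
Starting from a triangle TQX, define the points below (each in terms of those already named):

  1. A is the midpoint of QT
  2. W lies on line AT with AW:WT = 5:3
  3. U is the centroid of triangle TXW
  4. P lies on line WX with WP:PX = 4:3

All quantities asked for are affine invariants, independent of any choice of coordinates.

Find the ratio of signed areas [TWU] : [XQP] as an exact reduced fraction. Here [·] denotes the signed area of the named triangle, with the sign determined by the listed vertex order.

Work in coordinates with T = (0, 0), Q = (1, 0), X = (0, 1).
1. A is the midpoint of QT ⇒ A = (1/2, 0)
2. W lies on line AT with AW:WT = 5:3 ⇒ W = (3/16, 0)
3. U is the centroid of triangle TXW ⇒ U = (1/16, 1/3)
4. P lies on line WX with WP:PX = 4:3 ⇒ P = (9/112, 4/7)
2·[TWU] = 1/16, 2·[XQP] = -39/112
[TWU]:[XQP] = 1/16:-39/112 = -7/39

[TWU]:[XQP] = -7/39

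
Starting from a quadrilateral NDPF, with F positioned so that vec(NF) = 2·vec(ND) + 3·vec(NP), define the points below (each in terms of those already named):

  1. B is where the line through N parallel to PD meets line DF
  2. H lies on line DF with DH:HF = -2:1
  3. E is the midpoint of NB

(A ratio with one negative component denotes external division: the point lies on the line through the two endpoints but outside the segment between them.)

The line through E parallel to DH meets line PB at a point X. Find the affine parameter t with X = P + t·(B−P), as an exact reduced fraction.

Set N = (0, 0), D = (1, 0), P = (0, 1), F = (2, 3); any affine frame gives the same invariant.
1. B is where the line through N parallel to PD meets line DF ⇒ B = (3/4, -3/4)
2. H lies on line DF with DH:HF = -2:1 ⇒ H = (3, 6)
3. E is the midpoint of NB ⇒ E = (3/8, -3/8)
through E parallel to DH: direction (2, 6); meets PB at X = (15/32, -3/32)
X = P + t·(B−P) with t = 5/8

t = 5/8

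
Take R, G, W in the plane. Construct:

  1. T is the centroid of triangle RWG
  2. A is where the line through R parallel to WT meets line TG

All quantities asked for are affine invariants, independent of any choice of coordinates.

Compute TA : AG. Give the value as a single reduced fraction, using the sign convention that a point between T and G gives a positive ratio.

Work in coordinates with R = (0, 0), G = (1, 0), W = (0, 1).
1. T is the centroid of triangle RWG ⇒ T = (1/3, 1/3)
2. A is where the line through R parallel to WT meets line TG ⇒ A = (-1/3, 2/3)
A = T + t·(G−T) with t = -1, so TA:AG = t:(1−t) = -1:2

TA:AG = -1/2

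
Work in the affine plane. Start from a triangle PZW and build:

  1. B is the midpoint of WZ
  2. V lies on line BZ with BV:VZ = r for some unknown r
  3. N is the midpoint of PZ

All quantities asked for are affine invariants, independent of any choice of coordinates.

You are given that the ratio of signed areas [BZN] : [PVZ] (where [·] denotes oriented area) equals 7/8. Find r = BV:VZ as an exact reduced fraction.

Assign P = (0, 0), Z = (1, 0), W = (0, 1) — the answer is frame-independent, so this choice is without loss of generality.
1. B is the midpoint of WZ ⇒ B = (1/2, 1/2)
2. With BV:VZ = r, write λ = r/(r+1) so V = B + λ·(Z−B); V is affine-linear in λ
3. N is the midpoint of PZ ⇒ N = (1/2, 0)
Every point depending on V is an affine combination of V and λ-independent points, so each such coordinate is linear in λ; the λ² term in each signed area is a multiple of (Z−B)×(Z−B) = 0, so 2·[BZN] and 2·[PVZ] are each linear in λ. Evaluating at λ=0 and λ=1:
  2·[BZN] = -1/4,   2·[PVZ] = 1/2·λ − 1/2
So [BZN]:[PVZ] = (-1/4) / (1/2·λ − 1/2). Setting this equal to 7/8:
  -1/4 = 7/8·(1/2·λ − 1/2)  ⇒  λ = 3/7
Then r = λ/(1−λ) = (3/7)/(4/7) = 3/4. Check: with r = 3/4, V = (5/7, 2/7) and [BZN]:[PVZ] = 7/8 as required.

r = 3/4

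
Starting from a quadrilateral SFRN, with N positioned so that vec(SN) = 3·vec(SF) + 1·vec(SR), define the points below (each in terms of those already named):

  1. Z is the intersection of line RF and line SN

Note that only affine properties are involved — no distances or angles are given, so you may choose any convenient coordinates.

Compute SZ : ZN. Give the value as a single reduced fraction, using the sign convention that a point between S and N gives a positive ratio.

Set S = (0, 0), F = (1, 0), R = (0, 1), N = (3, 1); any affine frame gives the same invariant.
1. Z is the intersection of line RF and line SN ⇒ Z = (3/4, 1/4)
Z = S + t·(N−S) with t = 1/4, so SZ:ZN = t:(1−t) = 1/4:3/4

SZ:ZN = 1/3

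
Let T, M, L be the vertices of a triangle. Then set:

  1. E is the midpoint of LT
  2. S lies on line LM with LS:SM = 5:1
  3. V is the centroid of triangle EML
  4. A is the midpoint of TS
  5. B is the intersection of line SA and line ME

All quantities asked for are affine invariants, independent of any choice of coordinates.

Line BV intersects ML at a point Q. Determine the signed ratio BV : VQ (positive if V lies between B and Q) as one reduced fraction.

BV:VQ = -1/7

Assign T = (0, 0), M = (1, 0), L = (0, 1) — the answer is frame-independent, so this choice is without loss of generality.
1. E is the midpoint of LT ⇒ E = (0, 1/2)
2. S lies on line LM with LS:SM = 5:1 ⇒ S = (5/6, 1/6)
3. V is the centroid of triangle EML ⇒ V = (1/3, 1/2)
4. A is the midpoint of TS ⇒ A = (5/12, 1/12)
5. B is the intersection of line SA and line ME ⇒ B = (5/7, 1/7)
line BV meets ML at Q = (3, -2)
V = B + t·(Q−B) with t = -1/6, so BV:VQ = -1/6:7/6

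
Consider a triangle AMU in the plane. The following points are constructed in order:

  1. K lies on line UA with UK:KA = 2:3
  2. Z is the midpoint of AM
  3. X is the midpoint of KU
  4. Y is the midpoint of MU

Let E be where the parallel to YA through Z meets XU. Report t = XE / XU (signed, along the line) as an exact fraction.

Assign A = (0, 0), M = (1, 0), U = (0, 1) — the answer is frame-independent, so this choice is without loss of generality.
1. K lies on line UA with UK:KA = 2:3 ⇒ K = (0, 3/5)
2. Z is the midpoint of AM ⇒ Z = (1/2, 0)
3. X is the midpoint of KU ⇒ X = (0, 4/5)
4. Y is the midpoint of MU ⇒ Y = (1/2, 1/2)
through Z parallel to YA: direction (-1/2, -1/2); meets XU at E = (0, -1/2)
E = X + t·(U−X) with t = -13/2

t = -13/2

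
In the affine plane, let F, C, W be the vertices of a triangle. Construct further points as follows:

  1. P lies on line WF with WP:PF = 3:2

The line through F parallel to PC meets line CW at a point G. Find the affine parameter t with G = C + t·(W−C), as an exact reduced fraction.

t = -2/3

Work in coordinates with F = (0, 0), C = (1, 0), W = (0, 1).
1. P lies on line WF with WP:PF = 3:2 ⇒ P = (0, 2/5)
through F parallel to PC: direction (1, -2/5); meets CW at G = (5/3, -2/3)
G = C + t·(W−C) with t = -2/3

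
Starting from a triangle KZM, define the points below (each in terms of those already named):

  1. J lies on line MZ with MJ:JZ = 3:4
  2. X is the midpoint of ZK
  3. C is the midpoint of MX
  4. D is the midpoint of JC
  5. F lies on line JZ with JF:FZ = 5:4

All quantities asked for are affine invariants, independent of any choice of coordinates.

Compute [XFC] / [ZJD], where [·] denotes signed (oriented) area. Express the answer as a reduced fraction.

Assign K = (0, 0), Z = (1, 0), M = (0, 1) — the answer is frame-independent, so this choice is without loss of generality.
1. J lies on line MZ with MJ:JZ = 3:4 ⇒ J = (3/7, 4/7)
2. X is the midpoint of ZK ⇒ X = (1/2, 0)
3. C is the midpoint of MX ⇒ C = (1/4, 1/2)
4. D is the midpoint of JC ⇒ D = (19/56, 15/28)
5. F lies on line JZ with JF:FZ = 5:4 ⇒ F = (47/63, 16/63)
2·[XFC] = 47/252, 2·[ZJD] = 1/14
[XFC]:[ZJD] = 47/252:1/14 = 47/18

[XFC]:[ZJD] = 47/18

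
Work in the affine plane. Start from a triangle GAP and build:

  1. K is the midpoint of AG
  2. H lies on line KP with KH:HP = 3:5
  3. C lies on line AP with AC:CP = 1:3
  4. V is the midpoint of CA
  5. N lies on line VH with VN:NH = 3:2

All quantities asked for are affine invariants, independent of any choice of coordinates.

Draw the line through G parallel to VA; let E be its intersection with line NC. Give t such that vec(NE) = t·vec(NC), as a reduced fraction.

Assign G = (0, 0), A = (1, 0), P = (0, 1) — the answer is frame-independent, so this choice is without loss of generality.
1. K is the midpoint of AG ⇒ K = (1/2, 0)
2. H lies on line KP with KH:HP = 3:5 ⇒ H = (5/16, 3/8)
3. C lies on line AP with AC:CP = 1:3 ⇒ C = (3/4, 1/4)
4. V is the midpoint of CA ⇒ V = (7/8, 1/8)
5. N lies on line VH with VN:NH = 3:2 ⇒ N = (43/80, 11/40)
through G parallel to VA: direction (1/8, -1/8); meets NC at E = (-23/60, 23/60)
E = N + t·(C−N) with t = -13/3

t = -13/3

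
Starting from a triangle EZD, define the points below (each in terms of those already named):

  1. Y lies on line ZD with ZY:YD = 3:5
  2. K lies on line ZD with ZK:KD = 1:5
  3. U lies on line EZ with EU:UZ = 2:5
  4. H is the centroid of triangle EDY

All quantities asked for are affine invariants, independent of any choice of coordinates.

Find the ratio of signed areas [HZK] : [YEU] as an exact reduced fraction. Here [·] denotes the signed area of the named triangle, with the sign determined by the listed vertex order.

Assign E = (0, 0), Z = (1, 0), D = (0, 1) — the answer is frame-independent, so this choice is without loss of generality.
1. Y lies on line ZD with ZY:YD = 3:5 ⇒ Y = (5/8, 3/8)
2. K lies on line ZD with ZK:KD = 1:5 ⇒ K = (5/6, 1/6)
3. U lies on line EZ with EU:UZ = 2:5 ⇒ U = (2/7, 0)
4. H is the centroid of triangle EDY ⇒ H = (5/24, 11/24)
2·[HZK] = 1/18, 2·[YEU] = 3/28
[HZK]:[YEU] = 1/18:3/28 = 14/27

[HZK]:[YEU] = 14/27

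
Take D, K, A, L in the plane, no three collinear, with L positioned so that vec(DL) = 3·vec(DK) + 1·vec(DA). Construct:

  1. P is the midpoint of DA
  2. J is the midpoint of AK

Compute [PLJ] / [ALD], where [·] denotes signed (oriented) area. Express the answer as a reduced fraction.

[PLJ]:[ALD] = 1/12

Assign D = (0, 0), K = (1, 0), A = (0, 1), L = (3, 1) — the answer is frame-independent, so this choice is without loss of generality.
1. P is the midpoint of DA ⇒ P = (0, 1/2)
2. J is the midpoint of AK ⇒ J = (1/2, 1/2)
2·[PLJ] = -1/4, 2·[ALD] = -3
[PLJ]:[ALD] = -1/4:-3 = 1/12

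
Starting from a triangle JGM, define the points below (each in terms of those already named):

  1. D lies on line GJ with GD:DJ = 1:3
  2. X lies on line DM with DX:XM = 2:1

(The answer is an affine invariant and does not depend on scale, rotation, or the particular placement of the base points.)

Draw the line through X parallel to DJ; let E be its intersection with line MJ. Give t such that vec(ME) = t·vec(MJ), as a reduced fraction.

Assign J = (0, 0), G = (1, 0), M = (0, 1) — the answer is frame-independent, so this choice is without loss of generality.
1. D lies on line GJ with GD:DJ = 1:3 ⇒ D = (3/4, 0)
2. X lies on line DM with DX:XM = 2:1 ⇒ X = (1/4, 2/3)
through X parallel to DJ: direction (-3/4, 0); meets MJ at E = (0, 2/3)
E = M + t·(J−M) with t = 1/3

t = 1/3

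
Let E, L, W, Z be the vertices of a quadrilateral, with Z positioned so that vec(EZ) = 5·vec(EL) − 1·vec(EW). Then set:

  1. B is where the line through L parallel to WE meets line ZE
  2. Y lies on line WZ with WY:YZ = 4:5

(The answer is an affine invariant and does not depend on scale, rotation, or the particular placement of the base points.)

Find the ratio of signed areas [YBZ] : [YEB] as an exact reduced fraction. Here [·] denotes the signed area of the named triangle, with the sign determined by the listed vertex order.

Choose coordinates E = (0, 0), L = (1, 0), W = (0, 1), Z = (5, -1).
1. B is where the line through L parallel to WE meets line ZE ⇒ B = (1, -1/5)
2. Y lies on line WZ with WY:YZ = 4:5 ⇒ Y = (20/9, 1/9)
2·[YBZ] = 20/9, 2·[YEB] = 5/9
[YBZ]:[YEB] = 20/9:5/9 = 4

[YBZ]:[YEB] = 4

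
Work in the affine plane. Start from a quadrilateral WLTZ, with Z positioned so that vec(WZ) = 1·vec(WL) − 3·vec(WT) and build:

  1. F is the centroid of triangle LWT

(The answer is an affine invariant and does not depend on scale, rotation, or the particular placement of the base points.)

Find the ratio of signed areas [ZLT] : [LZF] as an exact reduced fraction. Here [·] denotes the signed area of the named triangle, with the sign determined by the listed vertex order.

Set W = (0, 0), L = (1, 0), T = (0, 1), Z = (1, -3); any affine frame gives the same invariant.
1. F is the centroid of triangle LWT ⇒ F = (1/3, 1/3)
2·[ZLT] = 3, 2·[LZF] = -2
[ZLT]:[LZF] = 3:-2 = -3/2

[ZLT]:[LZF] = -3/2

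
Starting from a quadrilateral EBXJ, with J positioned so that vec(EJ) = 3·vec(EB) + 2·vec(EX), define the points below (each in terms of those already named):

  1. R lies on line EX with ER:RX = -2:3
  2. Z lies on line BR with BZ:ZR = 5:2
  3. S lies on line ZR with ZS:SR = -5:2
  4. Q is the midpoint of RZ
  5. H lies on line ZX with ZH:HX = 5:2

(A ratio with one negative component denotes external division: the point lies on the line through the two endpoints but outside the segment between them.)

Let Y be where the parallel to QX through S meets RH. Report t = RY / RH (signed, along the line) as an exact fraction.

t = -28/27

Assign E = (0, 0), B = (1, 0), X = (0, 1), J = (3, 2) — the answer is frame-independent, so this choice is without loss of generality.
1. R lies on line EX with ER:RX = -2:3 ⇒ R = (0, -2)
2. Z lies on line BR with BZ:ZR = 5:2 ⇒ Z = (2/7, -10/7)
3. S lies on line ZR with ZS:SR = -5:2 ⇒ S = (-4/21, -50/21)
4. Q is the midpoint of RZ ⇒ Q = (1/7, -12/7)
5. H lies on line ZX with ZH:HX = 5:2 ⇒ H = (4/49, 15/49)
through S parallel to QX: direction (-1/7, 19/7); meets RH at Y = (-16/189, -830/189)
Y = R + t·(H−R) with t = -28/27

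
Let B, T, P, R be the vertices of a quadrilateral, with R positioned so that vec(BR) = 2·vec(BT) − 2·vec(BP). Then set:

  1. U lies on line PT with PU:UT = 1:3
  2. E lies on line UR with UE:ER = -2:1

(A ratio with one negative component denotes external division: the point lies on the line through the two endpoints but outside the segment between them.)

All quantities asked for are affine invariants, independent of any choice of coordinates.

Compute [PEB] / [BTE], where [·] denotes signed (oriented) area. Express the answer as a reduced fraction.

Work in coordinates with B = (0, 0), T = (1, 0), P = (0, 1), R = (2, -2).
1. U lies on line PT with PU:UT = 1:3 ⇒ U = (1/4, 3/4)
2. E lies on line UR with UE:ER = -2:1 ⇒ E = (15/4, -19/4)
2·[PEB] = -15/4, 2·[BTE] = -19/4
[PEB]:[BTE] = -15/4:-19/4 = 15/19

[PEB]:[BTE] = 15/19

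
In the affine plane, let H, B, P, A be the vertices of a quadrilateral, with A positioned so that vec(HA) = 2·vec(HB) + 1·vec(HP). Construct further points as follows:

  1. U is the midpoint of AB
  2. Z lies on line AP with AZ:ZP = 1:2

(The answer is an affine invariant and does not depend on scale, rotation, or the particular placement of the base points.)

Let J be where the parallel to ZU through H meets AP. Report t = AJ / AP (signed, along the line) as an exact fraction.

t = 7/6

Choose coordinates H = (0, 0), B = (1, 0), P = (0, 1), A = (2, 1).
1. U is the midpoint of AB ⇒ U = (3/2, 1/2)
2. Z lies on line AP with AZ:ZP = 1:2 ⇒ Z = (4/3, 1)
through H parallel to ZU: direction (1/6, -1/2); meets AP at J = (-1/3, 1)
J = A + t·(P−A) with t = 7/6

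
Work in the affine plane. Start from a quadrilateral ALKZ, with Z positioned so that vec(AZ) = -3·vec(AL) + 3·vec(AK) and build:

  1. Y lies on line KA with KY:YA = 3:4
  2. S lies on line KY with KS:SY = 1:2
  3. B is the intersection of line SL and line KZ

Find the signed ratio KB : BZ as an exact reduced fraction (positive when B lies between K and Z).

Work in coordinates with A = (0, 0), L = (1, 0), K = (0, 1), Z = (-3, 3).
1. Y lies on line KA with KY:YA = 3:4 ⇒ Y = (0, 4/7)
2. S lies on line KY with KS:SY = 1:2 ⇒ S = (0, 6/7)
3. B is the intersection of line SL and line KZ ⇒ B = (-3/4, 3/2)
B = K + t·(Z−K) with t = 1/4, so KB:BZ = t:(1−t) = 1/4:3/4

KB:BZ = 1/3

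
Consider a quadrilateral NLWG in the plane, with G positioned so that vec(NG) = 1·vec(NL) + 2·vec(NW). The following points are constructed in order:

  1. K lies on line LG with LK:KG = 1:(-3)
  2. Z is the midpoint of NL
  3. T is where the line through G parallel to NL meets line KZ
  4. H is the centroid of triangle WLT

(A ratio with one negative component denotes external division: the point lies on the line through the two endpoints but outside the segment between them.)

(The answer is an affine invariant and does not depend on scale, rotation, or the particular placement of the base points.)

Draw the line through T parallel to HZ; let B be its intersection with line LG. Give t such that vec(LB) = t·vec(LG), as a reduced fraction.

Assign N = (0, 0), L = (1, 0), W = (0, 1), G = (1, 2) — the answer is frame-independent, so this choice is without loss of generality.
1. K lies on line LG with LK:KG = 1:(-3) ⇒ K = (1, -1)
2. Z is the midpoint of NL ⇒ Z = (1/2, 0)
3. T is where the line through G parallel to NL meets line KZ ⇒ T = (-1/2, 2)
4. H is the centroid of triangle WLT ⇒ H = (1/6, 1)
through T parallel to HZ: direction (1/3, -1); meets LG at B = (1, -5/2)
B = L + t·(G−L) with t = -5/4

t = -5/4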